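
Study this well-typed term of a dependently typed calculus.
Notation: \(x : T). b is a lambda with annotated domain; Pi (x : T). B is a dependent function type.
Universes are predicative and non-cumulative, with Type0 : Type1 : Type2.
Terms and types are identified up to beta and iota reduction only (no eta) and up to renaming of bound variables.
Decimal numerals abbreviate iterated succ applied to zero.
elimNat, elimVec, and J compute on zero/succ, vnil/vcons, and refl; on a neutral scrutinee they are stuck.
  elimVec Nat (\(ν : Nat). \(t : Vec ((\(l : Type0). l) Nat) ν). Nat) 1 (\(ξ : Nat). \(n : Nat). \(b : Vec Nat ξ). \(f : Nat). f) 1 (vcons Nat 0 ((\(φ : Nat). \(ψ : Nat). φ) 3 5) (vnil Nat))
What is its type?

inferred type:
  Nat


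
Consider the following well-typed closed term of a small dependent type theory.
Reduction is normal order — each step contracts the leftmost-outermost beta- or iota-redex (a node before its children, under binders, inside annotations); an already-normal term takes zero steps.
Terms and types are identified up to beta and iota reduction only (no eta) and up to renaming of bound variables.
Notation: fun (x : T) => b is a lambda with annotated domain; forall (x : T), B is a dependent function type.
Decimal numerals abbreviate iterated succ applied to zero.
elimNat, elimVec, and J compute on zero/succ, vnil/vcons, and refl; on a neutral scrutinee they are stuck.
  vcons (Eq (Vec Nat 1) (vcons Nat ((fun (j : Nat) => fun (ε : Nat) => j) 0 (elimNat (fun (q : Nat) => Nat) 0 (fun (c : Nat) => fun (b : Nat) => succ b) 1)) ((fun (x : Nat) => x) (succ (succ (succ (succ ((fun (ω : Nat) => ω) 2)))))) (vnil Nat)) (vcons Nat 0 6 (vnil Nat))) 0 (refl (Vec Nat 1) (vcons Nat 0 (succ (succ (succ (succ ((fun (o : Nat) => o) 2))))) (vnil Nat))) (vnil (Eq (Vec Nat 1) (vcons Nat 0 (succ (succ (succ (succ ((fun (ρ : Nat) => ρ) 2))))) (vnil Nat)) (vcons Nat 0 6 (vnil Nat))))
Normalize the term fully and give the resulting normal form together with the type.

normal form:
  vcons (Eq (Vec Nat 1) (vcons Nat 0 6 (vnil Nat)) (vcons Nat 0 6 (vnil Nat))) 0 (refl (Vec Nat 1) (vcons Nat 0 6 (vnil Nat))) (vnil (Eq (Vec Nat 1) (vcons Nat 0 6 (vnil Nat)) (vcons Nat 0 6 (vnil Nat))))
inferred type:
  Vec (Eq (Vec Nat 1) (vcons Nat 0 6 (vnil Nat)) (vcons Nat 0 6 (vnil Nat))) 1


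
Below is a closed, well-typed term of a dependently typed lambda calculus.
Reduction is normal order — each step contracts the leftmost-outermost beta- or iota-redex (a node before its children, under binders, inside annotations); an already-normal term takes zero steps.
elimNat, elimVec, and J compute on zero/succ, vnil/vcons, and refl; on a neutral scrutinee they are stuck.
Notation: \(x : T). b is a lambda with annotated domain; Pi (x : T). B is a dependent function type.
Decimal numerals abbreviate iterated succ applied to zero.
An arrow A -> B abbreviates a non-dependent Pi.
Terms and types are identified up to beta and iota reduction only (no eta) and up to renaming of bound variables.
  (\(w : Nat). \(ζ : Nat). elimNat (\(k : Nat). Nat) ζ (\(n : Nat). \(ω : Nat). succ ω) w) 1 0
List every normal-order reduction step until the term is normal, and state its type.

normal-order reduction:
  (\(w : Nat). \(ζ : Nat). elimNat (\(k : Nat). Nat) ζ (\(n : Nat). \(ω : Nat). succ ω) w) 1 0
  ~> (\(w : Nat). elimNat (\(ζ : Nat). Nat) w (\(k : Nat). \(n : Nat). succ n) 1) 0
  ~> elimNat (\(w : Nat). Nat) 0 (\(ζ : Nat). \(k : Nat). succ k) 1
  ~> (\(w : Nat). \(ζ : Nat). succ ζ) 0 (elimNat (\(k : Nat). Nat) 0 (\(n : Nat). \(ω : Nat). succ ω) 0)
  ~> (\(w : Nat). succ w) (elimNat (\(ζ : Nat). Nat) 0 (\(k : Nat). \(n : Nat). succ n) 0)
  ~> succ (elimNat (\(w : Nat). Nat) 0 (\(ζ : Nat). \(k : Nat). succ k) 0)
  ~> 1
inferred type:
  Nat


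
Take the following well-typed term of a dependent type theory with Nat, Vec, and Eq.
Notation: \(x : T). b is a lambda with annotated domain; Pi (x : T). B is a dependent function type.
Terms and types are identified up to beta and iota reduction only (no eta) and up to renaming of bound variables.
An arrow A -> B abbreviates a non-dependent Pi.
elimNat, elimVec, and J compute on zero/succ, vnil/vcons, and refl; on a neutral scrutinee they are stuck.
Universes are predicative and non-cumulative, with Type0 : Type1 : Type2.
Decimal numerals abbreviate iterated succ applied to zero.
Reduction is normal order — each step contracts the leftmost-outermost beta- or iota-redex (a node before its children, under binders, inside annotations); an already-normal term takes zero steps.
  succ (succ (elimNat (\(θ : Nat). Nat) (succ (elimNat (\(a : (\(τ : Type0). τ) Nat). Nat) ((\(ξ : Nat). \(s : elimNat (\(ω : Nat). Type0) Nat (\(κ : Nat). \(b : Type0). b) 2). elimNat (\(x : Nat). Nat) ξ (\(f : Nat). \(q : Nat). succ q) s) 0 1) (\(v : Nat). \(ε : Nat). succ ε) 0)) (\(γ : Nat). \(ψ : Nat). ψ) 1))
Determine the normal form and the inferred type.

resulting normal form:
  4
inferred type:
  Nat
observation: the first redex contracted is an elimNat iota-redex; the normal form is reached in 11 normal-order steps.


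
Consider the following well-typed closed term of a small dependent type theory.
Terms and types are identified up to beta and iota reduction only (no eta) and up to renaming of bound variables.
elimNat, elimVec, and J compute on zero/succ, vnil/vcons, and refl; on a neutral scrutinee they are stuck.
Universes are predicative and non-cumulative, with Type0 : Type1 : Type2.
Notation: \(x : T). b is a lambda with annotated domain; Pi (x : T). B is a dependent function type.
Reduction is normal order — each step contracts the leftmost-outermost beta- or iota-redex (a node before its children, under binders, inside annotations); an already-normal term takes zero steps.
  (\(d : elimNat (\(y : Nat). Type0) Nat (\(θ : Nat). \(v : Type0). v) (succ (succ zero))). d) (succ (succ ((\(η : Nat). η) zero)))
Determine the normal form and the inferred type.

reduced normal form:
  succ (succ zero)
type:
  Nat


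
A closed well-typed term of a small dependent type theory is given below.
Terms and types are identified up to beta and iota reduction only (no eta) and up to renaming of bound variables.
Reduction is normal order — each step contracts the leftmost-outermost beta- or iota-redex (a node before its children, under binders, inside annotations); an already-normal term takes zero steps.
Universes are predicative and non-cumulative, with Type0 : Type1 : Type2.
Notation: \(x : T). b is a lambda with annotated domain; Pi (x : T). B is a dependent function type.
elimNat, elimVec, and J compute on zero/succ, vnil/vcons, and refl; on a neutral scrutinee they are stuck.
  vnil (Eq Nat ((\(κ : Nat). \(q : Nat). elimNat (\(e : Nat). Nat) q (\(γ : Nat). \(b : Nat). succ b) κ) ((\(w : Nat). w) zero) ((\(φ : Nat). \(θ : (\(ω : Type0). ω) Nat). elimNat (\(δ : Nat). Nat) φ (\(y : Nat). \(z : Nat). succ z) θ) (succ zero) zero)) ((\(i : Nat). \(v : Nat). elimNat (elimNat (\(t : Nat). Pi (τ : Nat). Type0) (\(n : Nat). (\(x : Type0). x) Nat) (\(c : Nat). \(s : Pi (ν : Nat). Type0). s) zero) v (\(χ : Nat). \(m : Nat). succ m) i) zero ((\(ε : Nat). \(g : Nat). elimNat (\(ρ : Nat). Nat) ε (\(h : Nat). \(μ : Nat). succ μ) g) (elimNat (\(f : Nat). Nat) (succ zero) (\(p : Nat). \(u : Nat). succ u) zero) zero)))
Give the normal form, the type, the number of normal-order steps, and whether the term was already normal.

reduced normal form:
  vnil (Eq Nat (succ zero) (succ zero))
the term's type:
  Vec (Eq Nat (succ zero) (succ zero)) zero
normal-order step count: 14
term was already normal: no
first redex: a beta-redex


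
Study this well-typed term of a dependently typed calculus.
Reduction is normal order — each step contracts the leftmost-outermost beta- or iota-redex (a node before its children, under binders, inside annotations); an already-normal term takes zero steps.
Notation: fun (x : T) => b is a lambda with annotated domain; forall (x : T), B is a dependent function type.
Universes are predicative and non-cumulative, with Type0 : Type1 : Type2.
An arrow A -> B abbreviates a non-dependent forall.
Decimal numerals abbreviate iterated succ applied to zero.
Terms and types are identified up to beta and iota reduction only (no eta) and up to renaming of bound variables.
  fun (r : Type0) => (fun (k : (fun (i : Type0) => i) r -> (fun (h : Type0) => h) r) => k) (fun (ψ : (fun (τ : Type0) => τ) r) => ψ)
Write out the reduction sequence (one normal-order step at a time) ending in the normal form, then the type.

normal-order reduction:
  fun (r : Type0) => (fun (k : (fun (i : Type0) => i) r -> (fun (h : Type0) => h) r) => k) (fun (ψ : (fun (τ : Type0) => τ) r) => ψ)
  ~> fun (r : Type0) => fun (k : (fun (i : Type0) => i) r) => k
  ~> fun (r : Type0) => fun (k : r) => k
inferred type:
  forall (r : Type0), r -> r


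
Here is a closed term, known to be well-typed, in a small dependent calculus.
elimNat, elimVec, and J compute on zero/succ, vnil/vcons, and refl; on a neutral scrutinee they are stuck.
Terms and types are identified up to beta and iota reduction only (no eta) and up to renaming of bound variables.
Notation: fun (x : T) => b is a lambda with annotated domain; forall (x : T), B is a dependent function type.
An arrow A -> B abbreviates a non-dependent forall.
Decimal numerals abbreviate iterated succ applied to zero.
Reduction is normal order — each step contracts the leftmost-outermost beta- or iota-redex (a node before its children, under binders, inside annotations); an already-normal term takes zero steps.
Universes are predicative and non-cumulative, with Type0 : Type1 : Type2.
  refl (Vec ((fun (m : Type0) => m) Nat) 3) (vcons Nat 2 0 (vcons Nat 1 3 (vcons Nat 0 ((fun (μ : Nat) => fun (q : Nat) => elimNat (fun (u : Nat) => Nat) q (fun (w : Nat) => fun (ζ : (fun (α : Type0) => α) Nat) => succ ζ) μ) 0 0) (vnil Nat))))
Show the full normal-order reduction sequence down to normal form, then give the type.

normal-order reduction:
  refl (Vec ((fun (m : Type0) => m) Nat) 3) (vcons Nat 2 0 (vcons Nat 1 3 (vcons Nat 0 ((fun (μ : Nat) => fun (q : Nat) => elimNat (fun (u : Nat) => Nat) q (fun (w : Nat) => fun (ζ : (fun (α : Type0) => α) Nat) => succ ζ) μ) 0 0) (vnil Nat))))
  ~> refl (Vec Nat 3) (vcons Nat 2 0 (vcons Nat 1 3 (vcons Nat 0 ((fun (m : Nat) => fun (μ : Nat) => elimNat (fun (q : Nat) => Nat) μ (fun (u : Nat) => fun (w : (fun (ζ : Type0) => ζ) Nat) => succ w) m) 0 0) (vnil Nat))))
  ~> refl (Vec Nat 3) (vcons Nat 2 0 (vcons Nat 1 3 (vcons Nat 0 ((fun (m : Nat) => elimNat (fun (μ : Nat) => Nat) m (fun (q : Nat) => fun (u : (fun (w : Type0) => w) Nat) => succ u) 0) 0) (vnil Nat))))
  ~> refl (Vec Nat 3) (vcons Nat 2 0 (vcons Nat 1 3 (vcons Nat 0 (elimNat (fun (m : Nat) => Nat) 0 (fun (μ : Nat) => fun (q : (fun (u : Type0) => u) Nat) => succ q) 0) (vnil Nat))))
  ~> refl (Vec Nat 3) (vcons Nat 2 0 (vcons Nat 1 3 (vcons Nat 0 0 (vnil Nat))))
type:
  Eq (Vec Nat 3) (vcons Nat 2 0 (vcons Nat 1 3 (vcons Nat 0 0 (vnil Nat)))) (vcons Nat 2 0 (vcons Nat 1 3 (vcons Nat 0 0 (vnil Nat))))


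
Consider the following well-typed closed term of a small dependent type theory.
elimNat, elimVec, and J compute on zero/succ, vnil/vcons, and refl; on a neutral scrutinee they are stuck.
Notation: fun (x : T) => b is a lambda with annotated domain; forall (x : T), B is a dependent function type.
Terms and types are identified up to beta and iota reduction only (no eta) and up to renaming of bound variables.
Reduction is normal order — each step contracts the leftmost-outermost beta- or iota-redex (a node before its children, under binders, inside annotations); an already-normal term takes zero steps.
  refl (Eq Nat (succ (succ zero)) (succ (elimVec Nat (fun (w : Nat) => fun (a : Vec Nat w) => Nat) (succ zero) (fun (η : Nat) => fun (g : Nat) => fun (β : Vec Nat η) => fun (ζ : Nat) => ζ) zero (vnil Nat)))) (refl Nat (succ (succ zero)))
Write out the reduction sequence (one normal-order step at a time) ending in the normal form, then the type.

normal-order reduction sequence:
  refl (Eq Nat (succ (succ zero)) (succ (elimVec Nat (fun (w : Nat) => fun (a : Vec Nat w) => Nat) (succ zero) (fun (η : Nat) => fun (g : Nat) => fun (β : Vec Nat η) => fun (ζ : Nat) => ζ) zero (vnil Nat)))) (refl Nat (succ (succ zero)))
  ~> refl (Eq Nat (succ (succ zero)) (succ (succ zero))) (refl Nat (succ (succ zero)))
the term's type:
  Eq (Eq Nat (succ (succ zero)) (succ (succ zero))) (refl Nat (succ (succ zero))) (refl Nat (succ (succ zero)))


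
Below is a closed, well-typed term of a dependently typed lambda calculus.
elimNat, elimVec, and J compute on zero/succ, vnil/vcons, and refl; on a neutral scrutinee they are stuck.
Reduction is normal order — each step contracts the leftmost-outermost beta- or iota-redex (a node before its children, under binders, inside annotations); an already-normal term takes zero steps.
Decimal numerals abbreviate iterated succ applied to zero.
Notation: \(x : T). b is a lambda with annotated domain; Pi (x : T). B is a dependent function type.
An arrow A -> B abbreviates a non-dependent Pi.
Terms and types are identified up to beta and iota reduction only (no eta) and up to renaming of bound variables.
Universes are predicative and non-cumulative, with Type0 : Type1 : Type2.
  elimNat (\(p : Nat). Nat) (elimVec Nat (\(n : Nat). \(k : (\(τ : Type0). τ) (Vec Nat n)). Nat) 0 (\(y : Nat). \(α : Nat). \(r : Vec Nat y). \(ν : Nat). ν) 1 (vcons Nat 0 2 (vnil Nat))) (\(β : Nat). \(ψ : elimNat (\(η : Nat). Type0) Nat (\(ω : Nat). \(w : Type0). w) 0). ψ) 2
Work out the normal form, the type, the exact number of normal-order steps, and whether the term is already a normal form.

reduced normal form:
  0
inferred type:
  Nat
steps to reach normal form (normal order): 13
term was already normal: no
first contracted redex: an elimNat iota-redex


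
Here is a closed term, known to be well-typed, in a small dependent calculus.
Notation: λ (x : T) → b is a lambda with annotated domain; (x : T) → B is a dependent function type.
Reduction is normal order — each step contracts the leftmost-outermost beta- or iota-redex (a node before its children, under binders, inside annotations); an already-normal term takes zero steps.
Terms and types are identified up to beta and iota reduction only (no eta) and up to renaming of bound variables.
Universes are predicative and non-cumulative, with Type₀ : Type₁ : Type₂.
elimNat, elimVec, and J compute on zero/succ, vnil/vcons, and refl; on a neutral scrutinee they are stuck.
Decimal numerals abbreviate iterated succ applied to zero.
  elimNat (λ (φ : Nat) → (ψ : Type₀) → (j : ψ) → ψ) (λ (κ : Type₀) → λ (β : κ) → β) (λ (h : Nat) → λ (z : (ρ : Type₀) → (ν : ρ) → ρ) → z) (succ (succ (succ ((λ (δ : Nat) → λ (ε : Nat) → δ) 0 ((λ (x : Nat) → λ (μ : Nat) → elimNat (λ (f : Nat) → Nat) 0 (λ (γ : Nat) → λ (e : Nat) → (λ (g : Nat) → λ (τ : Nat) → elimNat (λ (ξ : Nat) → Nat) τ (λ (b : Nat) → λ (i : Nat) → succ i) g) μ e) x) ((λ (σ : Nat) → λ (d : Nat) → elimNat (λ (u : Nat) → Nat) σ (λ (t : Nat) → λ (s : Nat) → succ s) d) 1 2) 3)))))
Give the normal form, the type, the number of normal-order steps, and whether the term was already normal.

resulting normal form:
  λ (φ : Type₀) → λ (ψ : φ) → ψ
inferred type:
  (φ : Type₀) → (ψ : φ) → φ
normal-order step count: 12
started in normal form: no
first contracted redex: an elimNat iota-redex


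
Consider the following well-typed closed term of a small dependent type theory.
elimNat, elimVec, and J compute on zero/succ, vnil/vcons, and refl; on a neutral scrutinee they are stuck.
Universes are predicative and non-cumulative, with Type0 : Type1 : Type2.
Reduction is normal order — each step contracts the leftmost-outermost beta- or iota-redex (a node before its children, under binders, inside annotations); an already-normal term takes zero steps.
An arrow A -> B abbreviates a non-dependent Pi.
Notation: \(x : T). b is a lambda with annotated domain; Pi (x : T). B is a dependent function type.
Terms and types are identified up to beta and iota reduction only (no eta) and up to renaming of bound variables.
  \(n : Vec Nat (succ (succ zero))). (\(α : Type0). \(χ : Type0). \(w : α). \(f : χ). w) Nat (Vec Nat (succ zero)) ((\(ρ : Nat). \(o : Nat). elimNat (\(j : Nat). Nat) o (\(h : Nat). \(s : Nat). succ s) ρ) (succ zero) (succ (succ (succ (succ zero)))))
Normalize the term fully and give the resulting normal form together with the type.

reduced normal form:
  \(n : Vec Nat (succ (succ zero))). \(α : Vec Nat (succ zero)). succ (succ (succ (succ (succ zero))))
type:
  Vec Nat (succ (succ zero)) -> Vec Nat (succ zero) -> Nat


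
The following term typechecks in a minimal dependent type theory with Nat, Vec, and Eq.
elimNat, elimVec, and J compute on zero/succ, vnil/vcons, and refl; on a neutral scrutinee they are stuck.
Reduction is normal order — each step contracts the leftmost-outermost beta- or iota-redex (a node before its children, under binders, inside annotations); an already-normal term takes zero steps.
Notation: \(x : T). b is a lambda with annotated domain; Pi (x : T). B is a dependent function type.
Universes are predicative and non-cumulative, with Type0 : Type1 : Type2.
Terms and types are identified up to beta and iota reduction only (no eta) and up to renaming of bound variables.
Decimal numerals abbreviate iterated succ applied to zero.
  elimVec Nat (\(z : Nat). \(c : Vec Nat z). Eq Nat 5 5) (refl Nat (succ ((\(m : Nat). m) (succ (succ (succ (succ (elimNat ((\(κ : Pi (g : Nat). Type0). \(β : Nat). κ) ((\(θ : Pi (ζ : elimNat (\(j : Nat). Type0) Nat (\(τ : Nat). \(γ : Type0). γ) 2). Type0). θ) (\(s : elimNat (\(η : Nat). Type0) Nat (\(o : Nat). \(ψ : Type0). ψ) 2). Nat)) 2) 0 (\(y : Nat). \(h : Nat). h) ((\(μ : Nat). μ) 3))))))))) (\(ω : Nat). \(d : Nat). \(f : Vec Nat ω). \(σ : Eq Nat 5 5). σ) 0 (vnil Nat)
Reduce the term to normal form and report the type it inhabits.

normal form:
  refl Nat 5
type:
  Eq Nat 5 5
observation: the leftmost-outermost redex is an elimVec iota-redex, and normalization takes 23 steps.


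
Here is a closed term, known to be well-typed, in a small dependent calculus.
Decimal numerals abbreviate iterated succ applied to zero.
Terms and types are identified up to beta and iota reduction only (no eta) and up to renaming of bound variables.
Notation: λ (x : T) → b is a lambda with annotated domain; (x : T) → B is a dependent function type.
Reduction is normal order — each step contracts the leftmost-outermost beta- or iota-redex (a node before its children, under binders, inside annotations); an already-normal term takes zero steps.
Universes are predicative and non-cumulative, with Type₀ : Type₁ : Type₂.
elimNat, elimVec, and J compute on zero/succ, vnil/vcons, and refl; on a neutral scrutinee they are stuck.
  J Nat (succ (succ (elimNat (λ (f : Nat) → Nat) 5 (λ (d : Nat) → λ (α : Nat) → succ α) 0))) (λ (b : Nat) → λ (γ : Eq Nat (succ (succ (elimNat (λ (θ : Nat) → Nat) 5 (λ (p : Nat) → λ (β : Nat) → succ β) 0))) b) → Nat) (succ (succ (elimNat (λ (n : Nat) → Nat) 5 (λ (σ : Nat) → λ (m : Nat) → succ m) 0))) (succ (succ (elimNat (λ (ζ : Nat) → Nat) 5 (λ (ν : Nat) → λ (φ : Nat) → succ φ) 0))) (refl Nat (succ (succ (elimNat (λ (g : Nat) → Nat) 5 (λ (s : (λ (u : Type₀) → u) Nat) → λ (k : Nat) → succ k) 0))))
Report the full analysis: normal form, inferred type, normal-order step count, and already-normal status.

reduced normal form:
  7
inferred type:
  Nat
reduction steps (normal order): 2
started in normal form: no
first redex: a J iota-redex


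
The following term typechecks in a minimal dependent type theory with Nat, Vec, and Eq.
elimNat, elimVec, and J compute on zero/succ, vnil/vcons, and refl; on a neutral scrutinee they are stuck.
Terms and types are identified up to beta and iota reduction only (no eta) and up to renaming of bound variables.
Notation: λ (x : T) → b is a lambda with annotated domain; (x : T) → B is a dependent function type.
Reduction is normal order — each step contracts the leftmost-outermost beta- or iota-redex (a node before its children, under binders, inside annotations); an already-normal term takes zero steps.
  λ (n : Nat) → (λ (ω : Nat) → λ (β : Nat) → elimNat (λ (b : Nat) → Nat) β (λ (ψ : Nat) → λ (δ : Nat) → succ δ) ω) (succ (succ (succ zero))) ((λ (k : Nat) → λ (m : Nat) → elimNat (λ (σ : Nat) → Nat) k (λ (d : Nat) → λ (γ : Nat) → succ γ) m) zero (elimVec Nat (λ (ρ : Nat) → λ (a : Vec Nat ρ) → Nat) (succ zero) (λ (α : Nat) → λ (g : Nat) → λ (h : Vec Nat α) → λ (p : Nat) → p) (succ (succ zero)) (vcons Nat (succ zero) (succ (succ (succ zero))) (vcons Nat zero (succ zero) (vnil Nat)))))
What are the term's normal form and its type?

normal form:
  λ (n : Nat) → succ (succ (succ (succ zero)))
type:
  (n : Nat) → Nat
observation: normalization takes exactly 29 steps under the normal-order strategy.


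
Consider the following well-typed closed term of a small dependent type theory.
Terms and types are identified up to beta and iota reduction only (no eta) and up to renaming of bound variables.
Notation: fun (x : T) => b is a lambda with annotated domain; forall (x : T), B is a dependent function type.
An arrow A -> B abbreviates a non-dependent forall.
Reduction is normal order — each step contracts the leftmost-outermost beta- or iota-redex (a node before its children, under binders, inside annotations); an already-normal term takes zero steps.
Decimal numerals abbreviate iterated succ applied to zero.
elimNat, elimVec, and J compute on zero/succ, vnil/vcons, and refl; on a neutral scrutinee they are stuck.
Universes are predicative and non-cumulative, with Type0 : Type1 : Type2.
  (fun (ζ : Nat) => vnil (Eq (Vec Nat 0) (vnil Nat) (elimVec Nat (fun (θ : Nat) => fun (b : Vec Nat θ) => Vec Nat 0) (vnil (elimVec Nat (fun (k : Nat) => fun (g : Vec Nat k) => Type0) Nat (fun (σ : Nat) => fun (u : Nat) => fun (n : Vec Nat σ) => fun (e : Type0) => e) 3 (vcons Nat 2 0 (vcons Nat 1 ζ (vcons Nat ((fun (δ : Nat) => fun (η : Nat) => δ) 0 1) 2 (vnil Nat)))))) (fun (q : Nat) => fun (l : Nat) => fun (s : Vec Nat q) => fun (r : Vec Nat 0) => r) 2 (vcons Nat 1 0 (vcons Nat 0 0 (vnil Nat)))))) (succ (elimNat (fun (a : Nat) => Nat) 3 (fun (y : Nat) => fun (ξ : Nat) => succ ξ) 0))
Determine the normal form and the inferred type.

reduced normal form:
  vnil (Eq (Vec Nat 0) (vnil Nat) (vnil Nat))
inferred type:
  Vec (Eq (Vec Nat 0) (vnil Nat) (vnil Nat)) 0


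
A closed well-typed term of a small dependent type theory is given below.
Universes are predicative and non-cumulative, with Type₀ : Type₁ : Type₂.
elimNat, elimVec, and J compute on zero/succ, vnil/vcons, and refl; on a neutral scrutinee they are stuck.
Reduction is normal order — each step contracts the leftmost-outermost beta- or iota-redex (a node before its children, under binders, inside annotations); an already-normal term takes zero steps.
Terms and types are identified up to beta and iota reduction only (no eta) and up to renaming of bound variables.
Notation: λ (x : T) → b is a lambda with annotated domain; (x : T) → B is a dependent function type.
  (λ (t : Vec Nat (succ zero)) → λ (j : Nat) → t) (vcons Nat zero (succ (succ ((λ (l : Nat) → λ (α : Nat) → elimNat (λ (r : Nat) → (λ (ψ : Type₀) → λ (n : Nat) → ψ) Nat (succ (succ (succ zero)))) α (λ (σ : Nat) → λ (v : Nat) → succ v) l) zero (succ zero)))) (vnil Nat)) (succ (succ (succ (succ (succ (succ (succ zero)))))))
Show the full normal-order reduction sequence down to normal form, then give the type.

normal-order reduction:
  (λ (t : Vec Nat (succ zero)) → λ (j : Nat) → t) (vcons Nat zero (succ (succ ((λ (l : Nat) → λ (α : Nat) → elimNat (λ (r : Nat) → (λ (ψ : Type₀) → λ (n : Nat) → ψ) Nat (succ (succ (succ zero)))) α (λ (σ : Nat) → λ (v : Nat) → succ v) l) zero (succ zero)))) (vnil Nat)) (succ (succ (succ (succ (succ (succ (succ zero)))))))
  ~> (λ (t : Nat) → vcons Nat zero (succ (succ ((λ (j : Nat) → λ (l : Nat) → elimNat (λ (α : Nat) → (λ (r : Type₀) → λ (ψ : Nat) → r) Nat (succ (succ (succ zero)))) l (λ (n : Nat) → λ (σ : Nat) → succ σ) j) zero (succ zero)))) (vnil Nat)) (succ (succ (succ (succ (succ (succ (succ zero)))))))
  ~> vcons Nat zero (succ (succ ((λ (t : Nat) → λ (j : Nat) → elimNat (λ (l : Nat) → (λ (α : Type₀) → λ (r : Nat) → α) Nat (succ (succ (succ zero)))) j (λ (ψ : Nat) → λ (n : Nat) → succ n) t) zero (succ zero)))) (vnil Nat)
  ~> vcons Nat zero (succ (succ ((λ (t : Nat) → elimNat (λ (j : Nat) → (λ (l : Type₀) → λ (α : Nat) → l) Nat (succ (succ (succ zero)))) t (λ (r : Nat) → λ (ψ : Nat) → succ ψ) zero) (succ zero)))) (vnil Nat)
  ~> vcons Nat zero (succ (succ (elimNat (λ (t : Nat) → (λ (j : Type₀) → λ (l : Nat) → j) Nat (succ (succ (succ zero)))) (succ zero) (λ (α : Nat) → λ (r : Nat) → succ r) zero))) (vnil Nat)
  ~> vcons Nat zero (succ (succ (succ zero))) (vnil Nat)
type:
  Vec Nat (succ zero)


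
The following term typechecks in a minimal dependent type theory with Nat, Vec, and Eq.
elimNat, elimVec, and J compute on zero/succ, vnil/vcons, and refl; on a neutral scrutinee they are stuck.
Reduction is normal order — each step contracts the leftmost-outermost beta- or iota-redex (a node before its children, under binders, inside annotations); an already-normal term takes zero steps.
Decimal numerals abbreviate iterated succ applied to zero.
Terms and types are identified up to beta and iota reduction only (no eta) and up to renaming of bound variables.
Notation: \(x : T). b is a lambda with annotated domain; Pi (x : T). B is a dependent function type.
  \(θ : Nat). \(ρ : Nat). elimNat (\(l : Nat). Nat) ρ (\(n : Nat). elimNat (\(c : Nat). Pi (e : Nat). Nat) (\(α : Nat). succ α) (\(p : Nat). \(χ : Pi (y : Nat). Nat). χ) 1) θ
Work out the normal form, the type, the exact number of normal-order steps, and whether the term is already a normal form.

reduced normal form:
  \(θ : Nat). \(ρ : Nat). elimNat (\(l : Nat). Nat) ρ (\(n : Nat). \(c : Nat). succ c) θ
inferred type:
  Pi (θ : Nat). Pi (ρ : Nat). Nat
steps to reach normal form (normal order): 4
term was already normal: no
first redex: an elimNat iota-redex


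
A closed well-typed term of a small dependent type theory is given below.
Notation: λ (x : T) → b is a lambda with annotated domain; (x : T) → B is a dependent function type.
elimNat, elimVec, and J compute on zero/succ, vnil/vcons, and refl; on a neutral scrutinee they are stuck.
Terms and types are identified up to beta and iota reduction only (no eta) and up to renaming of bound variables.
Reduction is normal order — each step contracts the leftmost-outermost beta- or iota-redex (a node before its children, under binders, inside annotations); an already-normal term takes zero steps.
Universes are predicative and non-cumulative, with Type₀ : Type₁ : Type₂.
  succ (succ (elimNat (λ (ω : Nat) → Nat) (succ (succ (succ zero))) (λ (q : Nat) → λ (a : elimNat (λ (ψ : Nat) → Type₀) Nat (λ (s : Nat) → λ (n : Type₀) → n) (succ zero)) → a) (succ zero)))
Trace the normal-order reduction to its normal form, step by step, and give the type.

reduction (normal order):
  succ (succ (elimNat (λ (ω : Nat) → Nat) (succ (succ (succ zero))) (λ (q : Nat) → λ (a : elimNat (λ (ψ : Nat) → Type₀) Nat (λ (s : Nat) → λ (n : Type₀) → n) (succ zero)) → a) (succ zero)))
  ~> succ (succ ((λ (ω : Nat) → λ (q : elimNat (λ (a : Nat) → Type₀) Nat (λ (ψ : Nat) → λ (s : Type₀) → s) (succ zero)) → q) zero (elimNat (λ (n : Nat) → Nat) (succ (succ (succ zero))) (λ (θ : Nat) → λ (η : elimNat (λ (δ : Nat) → Type₀) Nat (λ (w : Nat) → λ (ν : Type₀) → ν) (succ zero)) → η) zero)))
  ~> succ (succ ((λ (ω : elimNat (λ (q : Nat) → Type₀) Nat (λ (a : Nat) → λ (ψ : Type₀) → ψ) (succ zero)) → ω) (elimNat (λ (s : Nat) → Nat) (succ (succ (succ zero))) (λ (n : Nat) → λ (θ : elimNat (λ (η : Nat) → Type₀) Nat (λ (δ : Nat) → λ (w : Type₀) → w) (succ zero)) → θ) zero)))
  ~> succ (succ (elimNat (λ (ω : Nat) → Nat) (succ (succ (succ zero))) (λ (q : Nat) → λ (a : elimNat (λ (ψ : Nat) → Type₀) Nat (λ (s : Nat) → λ (n : Type₀) → n) (succ zero)) → a) zero))
  ~> succ (succ (succ (succ (succ zero))))
inferred type:
  Nat


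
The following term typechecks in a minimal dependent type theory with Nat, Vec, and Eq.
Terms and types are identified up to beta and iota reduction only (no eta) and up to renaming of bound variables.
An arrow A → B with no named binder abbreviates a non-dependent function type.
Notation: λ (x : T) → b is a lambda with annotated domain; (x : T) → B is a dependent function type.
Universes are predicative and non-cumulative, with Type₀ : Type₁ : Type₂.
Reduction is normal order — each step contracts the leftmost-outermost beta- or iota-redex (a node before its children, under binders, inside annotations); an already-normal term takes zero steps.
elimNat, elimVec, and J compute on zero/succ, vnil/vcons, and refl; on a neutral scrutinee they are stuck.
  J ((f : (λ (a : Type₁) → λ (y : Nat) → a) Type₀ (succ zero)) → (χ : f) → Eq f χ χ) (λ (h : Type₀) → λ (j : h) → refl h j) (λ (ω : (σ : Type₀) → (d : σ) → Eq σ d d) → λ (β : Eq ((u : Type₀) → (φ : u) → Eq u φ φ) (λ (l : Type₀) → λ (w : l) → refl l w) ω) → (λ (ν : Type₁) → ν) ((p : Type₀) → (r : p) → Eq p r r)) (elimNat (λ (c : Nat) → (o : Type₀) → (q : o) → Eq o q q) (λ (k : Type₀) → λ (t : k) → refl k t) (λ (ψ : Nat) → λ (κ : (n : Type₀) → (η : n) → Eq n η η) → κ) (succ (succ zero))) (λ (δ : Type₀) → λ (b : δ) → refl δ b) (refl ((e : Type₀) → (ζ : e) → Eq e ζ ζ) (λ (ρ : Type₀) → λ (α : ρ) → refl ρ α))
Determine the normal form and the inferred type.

reduced normal form:
  λ (f : Type₀) → λ (a : f) → refl f a
inferred type:
  (f : Type₀) → (a : f) → Eq f a a
observation: the leftmost-outermost redex is a J iota-redex, and normalization takes 8 steps.


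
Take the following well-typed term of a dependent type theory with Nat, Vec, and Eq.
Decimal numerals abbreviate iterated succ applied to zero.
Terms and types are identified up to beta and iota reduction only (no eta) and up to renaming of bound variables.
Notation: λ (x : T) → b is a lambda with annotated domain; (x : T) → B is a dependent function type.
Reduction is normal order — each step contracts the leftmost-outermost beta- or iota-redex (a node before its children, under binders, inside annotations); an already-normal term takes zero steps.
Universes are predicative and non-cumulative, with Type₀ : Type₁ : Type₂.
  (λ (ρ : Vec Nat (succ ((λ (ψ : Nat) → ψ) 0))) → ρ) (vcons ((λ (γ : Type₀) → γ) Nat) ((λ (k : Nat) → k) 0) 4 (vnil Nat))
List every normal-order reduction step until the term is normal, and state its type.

reduction (normal order):
  (λ (ρ : Vec Nat (succ ((λ (ψ : Nat) → ψ) 0))) → ρ) (vcons ((λ (γ : Type₀) → γ) Nat) ((λ (k : Nat) → k) 0) 4 (vnil Nat))
  ~> vcons ((λ (ρ : Type₀) → ρ) Nat) ((λ (ψ : Nat) → ψ) 0) 4 (vnil Nat)
  ~> vcons Nat ((λ (ρ : Nat) → ρ) 0) 4 (vnil Nat)
  ~> vcons Nat 0 4 (vnil Nat)
inferred type:
  Vec Nat 1


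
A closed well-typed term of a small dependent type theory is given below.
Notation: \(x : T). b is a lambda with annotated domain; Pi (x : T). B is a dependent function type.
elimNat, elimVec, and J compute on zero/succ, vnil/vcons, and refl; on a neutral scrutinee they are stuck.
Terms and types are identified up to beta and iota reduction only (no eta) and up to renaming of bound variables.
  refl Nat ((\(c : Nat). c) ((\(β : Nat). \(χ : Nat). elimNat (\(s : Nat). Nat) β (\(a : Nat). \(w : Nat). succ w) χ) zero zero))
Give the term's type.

the term's type:
  Eq Nat zero zero


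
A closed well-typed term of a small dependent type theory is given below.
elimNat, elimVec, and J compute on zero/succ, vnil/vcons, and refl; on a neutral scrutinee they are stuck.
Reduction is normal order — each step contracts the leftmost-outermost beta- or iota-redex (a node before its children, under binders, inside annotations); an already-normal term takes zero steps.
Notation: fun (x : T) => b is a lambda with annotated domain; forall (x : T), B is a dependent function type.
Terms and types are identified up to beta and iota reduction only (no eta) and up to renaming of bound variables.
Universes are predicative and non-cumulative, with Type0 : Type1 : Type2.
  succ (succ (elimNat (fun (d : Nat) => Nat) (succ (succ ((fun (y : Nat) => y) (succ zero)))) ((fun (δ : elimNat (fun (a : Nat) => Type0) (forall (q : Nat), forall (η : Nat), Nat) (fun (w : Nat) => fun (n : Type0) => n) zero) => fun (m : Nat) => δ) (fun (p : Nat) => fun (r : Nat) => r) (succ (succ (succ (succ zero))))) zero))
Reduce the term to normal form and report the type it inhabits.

resulting normal form:
  succ (succ (succ (succ (succ zero))))
type:
  Nat


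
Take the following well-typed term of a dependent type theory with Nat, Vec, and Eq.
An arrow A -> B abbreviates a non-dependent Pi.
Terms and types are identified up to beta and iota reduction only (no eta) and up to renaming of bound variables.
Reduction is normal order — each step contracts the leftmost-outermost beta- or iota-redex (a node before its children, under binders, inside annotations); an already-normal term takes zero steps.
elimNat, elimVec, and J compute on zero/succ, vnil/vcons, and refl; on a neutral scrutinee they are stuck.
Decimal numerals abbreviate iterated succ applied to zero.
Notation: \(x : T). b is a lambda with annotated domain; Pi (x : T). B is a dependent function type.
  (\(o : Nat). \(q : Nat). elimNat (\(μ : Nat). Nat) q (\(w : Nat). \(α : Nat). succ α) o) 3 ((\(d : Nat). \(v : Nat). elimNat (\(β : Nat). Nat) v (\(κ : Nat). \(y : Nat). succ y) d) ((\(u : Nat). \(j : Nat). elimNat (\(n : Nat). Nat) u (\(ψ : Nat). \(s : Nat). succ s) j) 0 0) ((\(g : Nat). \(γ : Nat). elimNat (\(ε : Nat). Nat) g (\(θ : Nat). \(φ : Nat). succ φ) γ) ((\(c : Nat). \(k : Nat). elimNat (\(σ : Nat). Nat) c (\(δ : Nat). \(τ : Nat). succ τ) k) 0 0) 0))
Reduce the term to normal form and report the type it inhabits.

normal form:
  3
type:
  Nat


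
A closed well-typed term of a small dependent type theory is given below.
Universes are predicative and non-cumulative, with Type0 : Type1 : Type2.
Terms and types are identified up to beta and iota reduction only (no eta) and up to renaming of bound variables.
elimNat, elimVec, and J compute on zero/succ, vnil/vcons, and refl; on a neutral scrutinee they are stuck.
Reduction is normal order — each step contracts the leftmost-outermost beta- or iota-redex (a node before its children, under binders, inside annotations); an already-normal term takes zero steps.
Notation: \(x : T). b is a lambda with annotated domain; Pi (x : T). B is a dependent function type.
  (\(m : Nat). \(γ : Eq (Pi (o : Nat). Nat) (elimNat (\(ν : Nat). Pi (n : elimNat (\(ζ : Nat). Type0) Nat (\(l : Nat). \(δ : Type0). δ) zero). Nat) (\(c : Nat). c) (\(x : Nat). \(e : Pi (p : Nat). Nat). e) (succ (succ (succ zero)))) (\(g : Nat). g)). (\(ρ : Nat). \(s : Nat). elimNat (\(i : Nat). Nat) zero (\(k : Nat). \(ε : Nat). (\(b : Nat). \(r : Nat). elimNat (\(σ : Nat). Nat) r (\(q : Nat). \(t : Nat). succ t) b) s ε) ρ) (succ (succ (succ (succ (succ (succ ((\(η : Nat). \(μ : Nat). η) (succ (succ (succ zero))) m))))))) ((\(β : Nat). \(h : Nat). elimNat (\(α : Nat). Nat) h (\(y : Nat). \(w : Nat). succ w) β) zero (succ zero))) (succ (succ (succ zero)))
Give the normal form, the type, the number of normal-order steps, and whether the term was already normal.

reduced normal form:
  \(m : Eq (Pi (γ : Nat). Nat) (\(o : Nat). o) (\(ν : Nat). ν)). succ (succ (succ (succ (succ (succ (succ (succ (succ zero))))))))
the term's type:
  Pi (m : Eq (Pi (γ : Nat). Nat) (\(o : Nat). o) (\(ν : Nat). ν)). Nat
normal-order step count: 106
term was already normal: no
first redex: a beta-redex


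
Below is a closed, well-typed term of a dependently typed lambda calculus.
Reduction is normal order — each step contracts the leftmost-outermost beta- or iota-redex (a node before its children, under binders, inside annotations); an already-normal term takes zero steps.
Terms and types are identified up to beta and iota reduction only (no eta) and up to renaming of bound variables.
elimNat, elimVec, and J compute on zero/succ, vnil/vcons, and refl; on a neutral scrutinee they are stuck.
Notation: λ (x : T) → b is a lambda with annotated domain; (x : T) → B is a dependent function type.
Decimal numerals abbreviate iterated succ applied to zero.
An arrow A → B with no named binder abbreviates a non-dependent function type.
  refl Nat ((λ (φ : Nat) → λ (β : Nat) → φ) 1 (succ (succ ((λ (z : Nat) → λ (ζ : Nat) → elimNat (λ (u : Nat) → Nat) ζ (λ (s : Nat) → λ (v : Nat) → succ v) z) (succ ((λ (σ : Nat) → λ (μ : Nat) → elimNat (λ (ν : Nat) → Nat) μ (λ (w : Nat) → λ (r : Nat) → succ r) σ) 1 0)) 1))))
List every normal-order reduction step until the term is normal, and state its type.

normal-order reduction sequence:
  refl Nat ((λ (φ : Nat) → λ (β : Nat) → φ) 1 (succ (succ ((λ (z : Nat) → λ (ζ : Nat) → elimNat (λ (u : Nat) → Nat) ζ (λ (s : Nat) → λ (v : Nat) → succ v) z) (succ ((λ (σ : Nat) → λ (μ : Nat) → elimNat (λ (ν : Nat) → Nat) μ (λ (w : Nat) → λ (r : Nat) → succ r) σ) 1 0)) 1))))
  ~> refl Nat ((λ (φ : Nat) → 1) (succ (succ ((λ (β : Nat) → λ (z : Nat) → elimNat (λ (ζ : Nat) → Nat) z (λ (u : Nat) → λ (s : Nat) → succ s) β) (succ ((λ (v : Nat) → λ (σ : Nat) → elimNat (λ (μ : Nat) → Nat) σ (λ (ν : Nat) → λ (w : Nat) → succ w) v) 1 0)) 1))))
  ~> refl Nat 1
type:
  Eq Nat 1 1


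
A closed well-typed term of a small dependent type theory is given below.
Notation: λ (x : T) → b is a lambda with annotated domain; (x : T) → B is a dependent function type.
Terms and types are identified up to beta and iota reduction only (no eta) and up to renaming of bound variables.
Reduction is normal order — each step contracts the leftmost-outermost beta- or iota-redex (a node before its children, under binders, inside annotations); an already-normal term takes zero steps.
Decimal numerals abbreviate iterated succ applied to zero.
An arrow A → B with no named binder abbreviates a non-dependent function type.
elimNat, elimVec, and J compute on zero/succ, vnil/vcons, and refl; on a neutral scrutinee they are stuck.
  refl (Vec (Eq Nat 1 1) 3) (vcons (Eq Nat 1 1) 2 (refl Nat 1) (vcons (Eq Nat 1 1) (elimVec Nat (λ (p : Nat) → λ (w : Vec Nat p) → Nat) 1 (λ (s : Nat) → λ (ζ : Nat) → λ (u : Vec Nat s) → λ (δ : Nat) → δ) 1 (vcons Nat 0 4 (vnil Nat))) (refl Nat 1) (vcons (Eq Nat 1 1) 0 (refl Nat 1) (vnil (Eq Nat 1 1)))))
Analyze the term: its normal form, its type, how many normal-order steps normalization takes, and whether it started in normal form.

normal form:
  refl (Vec (Eq Nat 1 1) 3) (vcons (Eq Nat 1 1) 2 (refl Nat 1) (vcons (Eq Nat 1 1) 1 (refl Nat 1) (vcons (Eq Nat 1 1) 0 (refl Nat 1) (vnil (Eq Nat 1 1)))))
type:
  Eq (Vec (Eq Nat 1 1) 3) (vcons (Eq Nat 1 1) 2 (refl Nat 1) (vcons (Eq Nat 1 1) 1 (refl Nat 1) (vcons (Eq Nat 1 1) 0 (refl Nat 1) (vnil (Eq Nat 1 1))))) (vcons (Eq Nat 1 1) 2 (refl Nat 1) (vcons (Eq Nat 1 1) 1 (refl Nat 1) (vcons (Eq Nat 1 1) 0 (refl Nat 1) (vnil (Eq Nat 1 1)))))
reduction steps (normal order): 6
started in normal form: no
first redex: an elimVec iota-redex


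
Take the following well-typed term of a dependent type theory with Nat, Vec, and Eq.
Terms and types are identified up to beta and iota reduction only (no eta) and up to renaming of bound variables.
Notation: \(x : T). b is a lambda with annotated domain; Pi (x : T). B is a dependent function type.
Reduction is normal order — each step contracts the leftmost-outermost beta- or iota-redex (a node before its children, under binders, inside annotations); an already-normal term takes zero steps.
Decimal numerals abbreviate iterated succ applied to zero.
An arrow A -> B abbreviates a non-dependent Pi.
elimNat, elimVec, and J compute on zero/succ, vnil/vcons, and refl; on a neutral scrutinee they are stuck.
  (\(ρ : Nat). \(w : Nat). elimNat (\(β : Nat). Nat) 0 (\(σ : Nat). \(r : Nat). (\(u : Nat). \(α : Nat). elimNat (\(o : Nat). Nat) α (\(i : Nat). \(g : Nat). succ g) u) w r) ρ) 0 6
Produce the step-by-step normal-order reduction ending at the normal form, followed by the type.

normal-order reduction:
  (\(ρ : Nat). \(w : Nat). elimNat (\(β : Nat). Nat) 0 (\(σ : Nat). \(r : Nat). (\(u : Nat). \(α : Nat). elimNat (\(o : Nat). Nat) α (\(i : Nat). \(g : Nat). succ g) u) w r) ρ) 0 6
  ~> (\(ρ : Nat). elimNat (\(w : Nat). Nat) 0 (\(β : Nat). \(σ : Nat). (\(r : Nat). \(u : Nat). elimNat (\(α : Nat). Nat) u (\(o : Nat). \(i : Nat). succ i) r) ρ σ) 0) 6
  ~> elimNat (\(ρ : Nat). Nat) 0 (\(w : Nat). \(β : Nat). (\(σ : Nat). \(r : Nat). elimNat (\(u : Nat). Nat) r (\(α : Nat). \(o : Nat). succ o) σ) 6 β) 0
  ~> 0
inferred type:
  Nat
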